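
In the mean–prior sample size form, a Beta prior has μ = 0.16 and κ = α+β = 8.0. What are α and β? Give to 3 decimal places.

α = μκ = 0.16×8.0 = 1.280 and β = (1−μ)κ = 0.84×8.0 = 6.720.

α = 1.280, β = 6.720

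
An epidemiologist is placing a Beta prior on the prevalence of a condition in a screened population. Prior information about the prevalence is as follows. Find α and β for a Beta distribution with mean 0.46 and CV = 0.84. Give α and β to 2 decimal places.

α = 0.31, β = 0.36

σ = CV·μ = 0.84×0.46 = 0.38640, so σ² = 0.149305.
s+1 = μ(1−μ)/σ² = 0.2484/0.149305 = 1.6637, so s = α+β = 0.6637.
α = μs = 0.31, β = (1−μ)s = 0.36.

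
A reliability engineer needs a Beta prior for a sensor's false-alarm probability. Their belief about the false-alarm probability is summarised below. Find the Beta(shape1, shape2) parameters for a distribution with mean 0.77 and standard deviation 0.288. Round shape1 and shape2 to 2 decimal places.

shape1 = 0.87, shape2 = 0.26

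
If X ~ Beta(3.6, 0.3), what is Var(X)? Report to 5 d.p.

Var = αβ/[(α+β)²(α+β+1)] = (3.6×0.3)/(3.9²×4.9) = 1.08/74.529 = 0.01449.

0.01449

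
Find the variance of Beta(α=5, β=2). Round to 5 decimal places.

0.02551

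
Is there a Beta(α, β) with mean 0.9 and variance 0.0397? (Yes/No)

A Beta with mean μ has variance μ(1−μ)/(α+β+1) < μ(1−μ).
Here μ(1−μ) = 0.9×0.1 = 0.09, and 0.0397 < 0.09.

Yes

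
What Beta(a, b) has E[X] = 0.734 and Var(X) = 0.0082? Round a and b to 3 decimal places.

Let s = a+b. The Beta variance is μ(1−μ)/(s+1).
So s+1 = μ(1−μ)/σ² = (0.734×0.266)/0.0082 = 0.195244/0.0082 = 23.8102, giving s = 22.8102.
Then a = μs = 0.734×22.8102 = 16.743 and b = (1−μ)s = 0.266×22.8102 = 6.068.

a = 16.743, b = 6.068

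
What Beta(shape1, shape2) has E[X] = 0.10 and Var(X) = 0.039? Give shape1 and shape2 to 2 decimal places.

By moment matching, shape1+shape2 = μ(1−μ)/σ² − 1 = (0.10·0.90)/0.039 − 1 = 2.3077 − 1 = 1.3077.
Since shape1/(shape1+shape2) = μ, shape1 = 0.10·1.3077 = 0.13 and shape2 = 0.90·1.3077 = 1.18.

shape1 = 0.13, shape2 = 1.18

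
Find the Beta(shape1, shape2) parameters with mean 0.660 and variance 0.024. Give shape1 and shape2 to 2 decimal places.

Write ν = shape1+shape2; then shape1 = μν and Var = μ(1−μ)/(ν+1).
ν = μ(1−μ)/Var − 1 = 0.224400/0.024 − 1 = 8.3500.
shape1 = 0.660·8.3500 = 5.51, shape2 = 0.340·8.3500 = 2.84.

shape1 = 5.51, shape2 = 2.84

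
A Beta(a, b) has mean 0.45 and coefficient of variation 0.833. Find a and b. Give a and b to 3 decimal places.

a = 0.343, b = 0.419

Var = (CV·μ)² = (0.833×0.45)² = 0.140513.
a+b = μ(1−μ)/Var − 1 = 0.2475/0.140513 − 1 = 0.7614.
Thus a = 0.45·0.7614 = 0.343 and b = 0.55·0.7614 = 0.419.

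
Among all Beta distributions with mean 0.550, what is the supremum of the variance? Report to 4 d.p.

0.2475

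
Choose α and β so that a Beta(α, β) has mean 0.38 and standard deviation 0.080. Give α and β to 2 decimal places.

First σ² = 0.006400. Setting α = μn, β = (1−μ)n with n = α+β,
μ(1−μ)/(n+1) = 0.006400 ⇒ n+1 = 0.2356/0.006400 = 36.8125 ⇒ n = 35.8125.
Hence α = 0.38×35.8125 = 13.61, β = 0.62×35.8125 = 22.20.

α = 13.61, β = 22.20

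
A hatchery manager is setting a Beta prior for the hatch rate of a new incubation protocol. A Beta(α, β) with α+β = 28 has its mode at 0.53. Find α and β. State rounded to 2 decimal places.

Mode = (α−1)/(κ−2) with κ = α+β, so α−1 = 0.53·26 = 13.78.
α = 14.78; β = κ − α = 13.22.

α = 14.78, β = 13.22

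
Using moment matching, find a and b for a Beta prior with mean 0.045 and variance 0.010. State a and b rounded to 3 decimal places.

a = 0.148, b = 3.149

Write ν = a+b; then a = μν and Var = μ(1−μ)/(ν+1).
ν = μ(1−μ)/Var − 1 = 0.042975/0.010 − 1 = 3.2975.
a = 0.045·3.2975 = 0.148, b = 0.955·3.2975 = 3.149.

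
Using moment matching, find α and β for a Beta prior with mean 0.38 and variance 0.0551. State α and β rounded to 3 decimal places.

α = 1.245, β = 2.031

By moment matching, α+β = μ(1−μ)/σ² − 1 = (0.38·0.62)/0.0551 − 1 = 4.2759 − 1 = 3.2759.
Since α/(α+β) = μ, α = 0.38·3.2759 = 1.245 and β = 0.62·3.2759 = 2.031.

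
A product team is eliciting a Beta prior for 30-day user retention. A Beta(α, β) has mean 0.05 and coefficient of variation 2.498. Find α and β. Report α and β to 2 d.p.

α = 0.10, β = 1.94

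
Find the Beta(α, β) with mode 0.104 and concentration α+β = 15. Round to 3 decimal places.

α = 2.352, β = 12.648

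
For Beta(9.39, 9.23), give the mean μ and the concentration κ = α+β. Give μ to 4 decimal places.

κ = α+β = 9.39+9.23 = 18.62; μ = α/κ = 9.39/18.62 = 0.5043.

μ = 0.5043, κ = 18.62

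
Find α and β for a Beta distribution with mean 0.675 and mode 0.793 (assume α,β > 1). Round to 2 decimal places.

Let s = α+β. Mean gives α = μs = 0.675s; mode gives (α−1)/(s−2) = 0.793.
Substituting: 0.675s − 1 = 0.793(s−2) = 0.793s − 1.586, so -0.118s = -0.586 and s = 4.9661.
Then α = 0.675×4.9661 = 3.35 and β = s−α = 1.61.

α = 3.35, β = 1.61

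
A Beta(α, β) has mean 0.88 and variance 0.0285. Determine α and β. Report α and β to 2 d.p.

α = 2.38, β = 0.32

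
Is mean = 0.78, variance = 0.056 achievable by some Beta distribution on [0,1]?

Yes

For any Beta, Var(X) < E[X]·(1−E[X]).
Here μ(1−μ) = 0.78×0.22 = 0.1716, and 0.056 < 0.1716.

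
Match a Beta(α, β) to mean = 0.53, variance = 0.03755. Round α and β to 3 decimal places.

Write ν = α+β; then α = μν and Var = μ(1−μ)/(ν+1).
ν = μ(1−μ)/Var − 1 = 0.2491/0.03755 − 1 = 5.6338.
α = 0.53·5.6338 = 2.986, β = 0.47·5.6338 = 2.648.

α = 2.986, β = 2.648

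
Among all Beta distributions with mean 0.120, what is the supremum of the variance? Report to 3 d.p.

0.106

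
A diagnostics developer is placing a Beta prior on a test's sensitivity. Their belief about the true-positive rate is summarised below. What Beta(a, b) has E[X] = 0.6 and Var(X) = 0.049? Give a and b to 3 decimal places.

a = 2.339, b = 1.559

Write ν = a+b; then a = μν and Var = μ(1−μ)/(ν+1).
ν = μ(1−μ)/Var − 1 = 0.24/0.049 − 1 = 3.8980.
a = 0.6·3.8980 = 2.339, b = 0.4·3.8980 = 1.559.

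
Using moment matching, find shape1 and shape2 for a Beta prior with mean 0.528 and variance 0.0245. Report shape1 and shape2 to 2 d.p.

Let s = shape1+shape2. The Beta variance is μ(1−μ)/(s+1).
So s+1 = μ(1−μ)/σ² = (0.528×0.472)/0.0245 = 0.249216/0.0245 = 10.1721, giving s = 9.1721.
Then shape1 = μs = 0.528×9.1721 = 4.84 and shape2 = (1−μ)s = 0.472×9.1721 = 4.33.

shape1 = 4.84, shape2 = 4.33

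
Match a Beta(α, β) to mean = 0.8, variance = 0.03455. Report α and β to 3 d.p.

α = 2.905, β = 0.726

Let s = α+β. The Beta variance is μ(1−μ)/(s+1).
So s+1 = μ(1−μ)/σ² = (0.8×0.2)/0.03455 = 0.16/0.03455 = 4.6310, giving s = 3.6310.
Then α = μs = 0.8×3.6310 = 2.905 and β = (1−μ)s = 0.2×3.6310 = 0.726.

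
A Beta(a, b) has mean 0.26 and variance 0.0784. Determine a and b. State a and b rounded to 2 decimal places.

a = 0.38, b = 1.08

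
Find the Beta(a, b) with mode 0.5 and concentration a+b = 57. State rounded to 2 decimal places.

a = 28.50, b = 28.50

For a,b>1 the mode is (a−1)/(a+b−2), so a = mode·(κ−2)+1 = 0.5×55+1 = 28.50.
And b = (1−mode)·(κ−2)+1 = 0.5×55+1 = 28.50.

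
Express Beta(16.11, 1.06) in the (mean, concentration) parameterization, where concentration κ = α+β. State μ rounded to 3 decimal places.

μ = 0.938, κ = 17.17

κ = α+β = 16.11+1.06 = 17.17; μ = α/κ = 16.11/17.17 = 0.938.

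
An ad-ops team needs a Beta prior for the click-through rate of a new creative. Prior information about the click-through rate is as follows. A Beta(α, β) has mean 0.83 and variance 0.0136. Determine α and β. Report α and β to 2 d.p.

By moment matching, α+β = μ(1−μ)/σ² − 1 = (0.83·0.17)/0.0136 − 1 = 10.3750 − 1 = 9.3750.
Since α/(α+β) = μ, α = 0.83·9.3750 = 7.78 and β = 0.17·9.3750 = 1.59.

α = 7.78, β = 1.59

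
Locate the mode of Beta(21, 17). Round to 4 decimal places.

0.5556

With α,β > 1, mode = (α−1)/(α+β−2) = 20/36 = 0.5556.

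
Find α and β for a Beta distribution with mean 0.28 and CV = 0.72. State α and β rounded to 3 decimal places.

Var = (CV·μ)² = (0.72×0.28)² = 0.040643.
α+β = μ(1−μ)/Var − 1 = 0.2016/0.040643 − 1 = 3.9603.
Thus α = 0.28·3.9603 = 1.109 and β = 0.72·3.9603 = 2.851.

α = 1.109, β = 2.851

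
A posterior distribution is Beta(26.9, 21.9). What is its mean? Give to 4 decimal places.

E[X] = α/(α+β) = 26.9/48.8 = 0.5512.

0.5512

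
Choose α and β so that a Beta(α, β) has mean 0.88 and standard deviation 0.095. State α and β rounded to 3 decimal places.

α = 9.417, β = 1.284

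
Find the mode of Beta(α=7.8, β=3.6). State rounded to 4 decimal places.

The density x^(α−1)(1−x)^(β−1) is maximised at (α−1)/(α+β−2) = 6.8/9.4 = 0.7234.

0.7234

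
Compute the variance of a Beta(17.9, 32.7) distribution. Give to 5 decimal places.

0.00443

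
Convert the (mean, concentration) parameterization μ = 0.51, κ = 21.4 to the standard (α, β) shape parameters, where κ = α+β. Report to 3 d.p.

α = μκ = 0.51×21.4 = 10.914 and β = (1−μ)κ = 0.49×21.4 = 10.486.

α = 10.914, β = 10.486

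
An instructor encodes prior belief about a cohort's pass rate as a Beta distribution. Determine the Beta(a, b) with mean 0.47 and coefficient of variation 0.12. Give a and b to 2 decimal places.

Var = (CV·μ)² = (0.12×0.47)² = 0.003181.
a+b = μ(1−μ)/Var − 1 = 0.2491/0.003181 − 1 = 77.3097.
Thus a = 0.47·77.3097 = 36.34 and b = 0.53·77.3097 = 40.97.

a = 36.34, b = 40.97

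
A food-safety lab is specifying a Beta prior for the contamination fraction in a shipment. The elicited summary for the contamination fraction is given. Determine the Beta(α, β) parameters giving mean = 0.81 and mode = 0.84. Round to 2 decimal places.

α = 18.36, β = 4.31

With s = α+β: μ = α/s and mode = (α−1)/(s−2). Eliminating α = μs,
μs − 1 = m(s−2) ⇒ s(μ−m) = 1−2m ⇒ s = -0.68/-0.03 = 22.6667.
So α = μs = 18.36, β = (1−μ)s = 4.31.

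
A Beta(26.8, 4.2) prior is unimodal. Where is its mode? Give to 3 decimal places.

0.890

With α,β > 1, mode = (α−1)/(α+β−2) = 25.8/29.0 = 0.890.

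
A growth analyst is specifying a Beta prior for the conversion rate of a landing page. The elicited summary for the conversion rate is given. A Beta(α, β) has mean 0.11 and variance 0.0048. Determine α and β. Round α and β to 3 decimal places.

α = 2.134, β = 17.262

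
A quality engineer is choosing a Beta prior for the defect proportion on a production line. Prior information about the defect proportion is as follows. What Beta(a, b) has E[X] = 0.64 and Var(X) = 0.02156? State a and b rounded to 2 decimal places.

Let s = a+b. The Beta variance is μ(1−μ)/(s+1).
So s+1 = μ(1−μ)/σ² = (0.64×0.36)/0.02156 = 0.2304/0.02156 = 10.6865, giving s = 9.6865.
Then a = μs = 0.64×9.6865 = 6.20 and b = (1−μ)s = 0.36×9.6865 = 3.49.

a = 6.20, b = 3.49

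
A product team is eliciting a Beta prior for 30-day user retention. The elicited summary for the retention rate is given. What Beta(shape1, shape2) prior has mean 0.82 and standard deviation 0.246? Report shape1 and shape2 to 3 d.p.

shape1 = 1.180, shape2 = 0.259

First σ² = 0.060516. Setting shape1 = μn, shape2 = (1−μ)n with n = shape1+shape2,
μ(1−μ)/(n+1) = 0.060516 ⇒ n+1 = 0.1476/0.060516 = 2.4390 ⇒ n = 1.4390.
Hence shape1 = 0.82×1.4390 = 1.180, shape2 = 0.18×1.4390 = 0.259.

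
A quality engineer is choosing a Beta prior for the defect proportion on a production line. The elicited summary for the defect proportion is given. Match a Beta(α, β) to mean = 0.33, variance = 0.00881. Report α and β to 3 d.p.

By moment matching, α+β = μ(1−μ)/σ² − 1 = (0.33·0.67)/0.00881 − 1 = 25.0965 − 1 = 24.0965.
Since α/(α+β) = μ, α = 0.33·24.0965 = 7.952 and β = 0.67·24.0965 = 16.145.

α = 7.952, β = 16.145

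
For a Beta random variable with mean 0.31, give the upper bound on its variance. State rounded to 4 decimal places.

0.2139

For fixed mean μ the Beta variance is μ(1−μ)/(α+β+1), increasing as α+β decreases.
Its least upper bound (not attained) is μ(1−μ) = 0.31·0.69 = 0.2139.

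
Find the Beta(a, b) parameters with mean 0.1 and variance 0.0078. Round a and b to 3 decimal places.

a = 1.054, b = 9.485

Write ν = a+b; then a = μν and Var = μ(1−μ)/(ν+1).
ν = μ(1−μ)/Var − 1 = 0.09/0.0078 − 1 = 10.5385.
a = 0.1·10.5385 = 1.054, b = 0.9·10.5385 = 9.485.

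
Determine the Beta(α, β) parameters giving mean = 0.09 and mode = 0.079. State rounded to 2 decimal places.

With s = α+β: μ = α/s and mode = (α−1)/(s−2). Eliminating α = μs,
μs − 1 = m(s−2) ⇒ s(μ−m) = 1−2m ⇒ s = 0.842/0.011 = 76.5455.
So α = μs = 6.89, β = (1−μ)s = 69.66.

α = 6.89, β = 69.66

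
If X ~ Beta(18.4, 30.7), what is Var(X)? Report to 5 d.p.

0.00468

μ = 18.4/49.1 = 0.374745; Var = μ(1−μ)/(α+β+1) = 0.2343113/50.1 = 0.00468.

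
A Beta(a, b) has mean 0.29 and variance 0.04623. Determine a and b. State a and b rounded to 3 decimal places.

a = 1.002, b = 2.452

Write ν = a+b; then a = μν and Var = μ(1−μ)/(ν+1).
ν = μ(1−μ)/Var − 1 = 0.2059/0.04623 − 1 = 3.4538.
a = 0.29·3.4538 = 1.002, b = 0.71·3.4538 = 2.452.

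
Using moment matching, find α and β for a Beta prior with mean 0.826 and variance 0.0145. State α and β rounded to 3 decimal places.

α = 7.361, β = 1.551

Let s = α+β. The Beta variance is μ(1−μ)/(s+1).
So s+1 = μ(1−μ)/σ² = (0.826×0.174)/0.0145 = 0.143724/0.0145 = 9.9120, giving s = 8.9120.
Then α = μs = 0.826×8.9120 = 7.361 and β = (1−μ)s = 0.174×8.9120 = 1.551.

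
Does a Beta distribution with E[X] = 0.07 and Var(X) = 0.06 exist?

Yes

The Beta variance bound is σ² < μ(1−μ).
Here μ(1−μ) = 0.07×0.93 = 0.0651, and 0.06 < 0.0651.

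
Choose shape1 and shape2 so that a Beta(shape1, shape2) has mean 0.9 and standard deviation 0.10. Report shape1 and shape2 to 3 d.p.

σ² = 0.10² = 0.0100.
With s = shape1+shape2, Var = μ(1−μ)/(s+1), so s+1 = (0.9×0.1)/0.0100 = 9.0000 and s = 8.0000.
shape1 = μs = 7.200, shape2 = (1−μ)s = 0.800.

shape1 = 7.200, shape2 = 0.800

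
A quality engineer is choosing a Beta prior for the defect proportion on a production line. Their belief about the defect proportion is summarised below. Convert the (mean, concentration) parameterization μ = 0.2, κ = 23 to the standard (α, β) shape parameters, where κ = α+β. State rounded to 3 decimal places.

α = μκ = 0.2×23 = 4.600 and β = (1−μ)κ = 0.8×23 = 18.400.

α = 4.600, β = 18.400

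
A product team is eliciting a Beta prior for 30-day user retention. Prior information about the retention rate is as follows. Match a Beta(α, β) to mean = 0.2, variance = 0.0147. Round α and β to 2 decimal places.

α = 1.98, β = 7.91

Let s = α+β. The Beta variance is μ(1−μ)/(s+1).
So s+1 = μ(1−μ)/σ² = (0.2×0.8)/0.0147 = 0.16/0.0147 = 10.8844, giving s = 9.8844.
Then α = μs = 0.2×9.8844 = 1.98 and β = (1−μ)s = 0.8×9.8844 = 7.91.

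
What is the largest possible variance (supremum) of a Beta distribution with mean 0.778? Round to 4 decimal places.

0.1727

For fixed mean μ the Beta variance is μ(1−μ)/(α+β+1), increasing as α+β decreases.
Its least upper bound (not attained) is μ(1−μ) = 0.778·0.222 = 0.1727.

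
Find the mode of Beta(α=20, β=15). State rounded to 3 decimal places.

0.576

The density x^(α−1)(1−x)^(β−1) is maximised at (α−1)/(α+β−2) = 19/33 = 0.576.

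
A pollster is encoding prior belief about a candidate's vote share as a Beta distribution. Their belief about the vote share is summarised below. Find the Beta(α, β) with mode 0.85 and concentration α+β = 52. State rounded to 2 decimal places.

Since the density peak of Beta(α,β) is at (α−1)/(α+β−2),
α = 1 + 0.85(52−2) = 43.50 and β = 52 − 43.50 = 8.50.

α = 43.50, β = 8.50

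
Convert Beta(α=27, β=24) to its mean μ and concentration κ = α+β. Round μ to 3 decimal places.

μ = 0.529, κ = 51

κ = α+β = 27+24 = 51; μ = α/κ = 27/51 = 0.529.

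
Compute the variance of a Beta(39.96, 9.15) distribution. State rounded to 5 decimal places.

μ = 39.96/49.11 = 0.813684; Var = μ(1−μ)/(α+β+1) = 0.1516026/50.11 = 0.00303.

0.00303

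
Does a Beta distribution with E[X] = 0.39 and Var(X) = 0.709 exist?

No

The Beta variance bound is σ² < μ(1−μ).
Here μ(1−μ) = 0.39×0.61 = 0.2379, and 0.709 ≥ 0.2379.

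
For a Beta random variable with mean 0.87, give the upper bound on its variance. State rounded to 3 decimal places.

0.113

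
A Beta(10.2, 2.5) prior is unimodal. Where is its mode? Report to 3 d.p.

With α,β > 1, mode = (α−1)/(α+β−2) = 9.2/10.7 = 0.860.

0.860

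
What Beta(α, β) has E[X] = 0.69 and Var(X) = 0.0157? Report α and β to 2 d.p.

α = 8.71, β = 3.91

Let s = α+β. The Beta variance is μ(1−μ)/(s+1).
So s+1 = μ(1−μ)/σ² = (0.69×0.31)/0.0157 = 0.2139/0.0157 = 13.6242, giving s = 12.6242.
Then α = μs = 0.69×12.6242 = 8.71 and β = (1−μ)s = 0.31×12.6242 = 3.91.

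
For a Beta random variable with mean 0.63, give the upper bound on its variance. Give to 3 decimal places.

0.233

For fixed mean μ the Beta variance is μ(1−μ)/(α+β+1), increasing as α+β decreases.
Its least upper bound (not attained) is μ(1−μ) = 0.63·0.37 = 0.233.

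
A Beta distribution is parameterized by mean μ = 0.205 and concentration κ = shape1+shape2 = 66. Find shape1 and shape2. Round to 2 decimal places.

shape1 = μκ = 0.205×66 = 13.53 and shape2 = (1−μ)κ = 0.795×66 = 52.47.

shape1 = 13.53, shape2 = 52.47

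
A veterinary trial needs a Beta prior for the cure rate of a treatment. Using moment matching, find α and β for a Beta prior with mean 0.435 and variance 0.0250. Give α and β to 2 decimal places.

α = 3.84, β = 4.99

Write ν = α+β; then α = μν and Var = μ(1−μ)/(ν+1).
ν = μ(1−μ)/Var − 1 = 0.245775/0.0250 − 1 = 8.8310.
α = 0.435·8.8310 = 3.84, β = 0.565·8.8310 = 4.99.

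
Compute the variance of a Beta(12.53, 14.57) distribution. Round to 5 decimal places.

Var = αβ/[(α+β)²(α+β+1)] = (12.53×14.57)/(27.10²×28.10) = 182.5621/20636.921000 = 0.00885.

0.00885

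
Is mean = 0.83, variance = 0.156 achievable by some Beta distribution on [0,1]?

No

For any Beta, Var(X) < E[X]·(1−E[X]).
Here μ(1−μ) = 0.83×0.17 = 0.1411, and 0.156 ≥ 0.1411.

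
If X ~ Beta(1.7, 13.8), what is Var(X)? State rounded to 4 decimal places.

0.0059

μ = 1.7/15.5 = 0.109677; Var = μ(1−μ)/(α+β+1) = 0.0976483/16.5 = 0.0059.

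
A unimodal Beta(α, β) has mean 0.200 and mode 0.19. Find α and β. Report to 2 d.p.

α = 12.40, β = 49.60

Let s = α+β. Mean gives α = μs = 0.200s; mode gives (α−1)/(s−2) = 0.19.
Substituting: 0.200s − 1 = 0.19(s−2) = 0.19s − 0.38, so 0.010s = 0.62 and s = 62.0000.
Then α = 0.200×62.0000 = 12.40 and β = s−α = 49.60.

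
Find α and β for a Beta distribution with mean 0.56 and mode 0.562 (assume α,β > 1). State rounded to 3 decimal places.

With s = α+β: μ = α/s and mode = (α−1)/(s−2). Eliminating α = μs,
μs − 1 = m(s−2) ⇒ s(μ−m) = 1−2m ⇒ s = -0.124/-0.002 = 62.0000.
So α = μs = 34.720, β = (1−μ)s = 27.280.

α = 34.720, β = 27.280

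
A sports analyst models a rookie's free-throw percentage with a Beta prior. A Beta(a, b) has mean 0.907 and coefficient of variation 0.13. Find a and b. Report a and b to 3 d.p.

a = 4.596, b = 0.471

Var = (CV·μ)² = (0.13×0.907)² = 0.013903.
a+b = μ(1−μ)/Var − 1 = 0.084351/0.013903 − 1 = 5.0672.
Thus a = 0.907·5.0672 = 4.596 and b = 0.093·5.0672 = 0.471.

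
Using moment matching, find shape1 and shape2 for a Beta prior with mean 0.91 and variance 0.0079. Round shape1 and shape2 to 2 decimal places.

By moment matching, shape1+shape2 = μ(1−μ)/σ² − 1 = (0.91·0.09)/0.0079 − 1 = 10.3671 − 1 = 9.3671.
Since shape1/(shape1+shape2) = μ, shape1 = 0.91·9.3671 = 8.52 and shape2 = 0.09·9.3671 = 0.84.

shape1 = 8.52, shape2 = 0.84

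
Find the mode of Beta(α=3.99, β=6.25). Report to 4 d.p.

The density x^(α−1)(1−x)^(β−1) is maximised at (α−1)/(α+β−2) = 2.99/8.24 = 0.3629.

0.3629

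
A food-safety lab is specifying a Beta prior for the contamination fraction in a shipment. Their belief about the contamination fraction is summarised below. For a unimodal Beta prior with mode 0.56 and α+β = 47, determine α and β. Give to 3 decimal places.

α = 26.200, β = 20.800

Mode = (α−1)/(κ−2) with κ = α+β, so α−1 = 0.56·45 = 25.200.
α = 26.200; β = κ − α = 20.800.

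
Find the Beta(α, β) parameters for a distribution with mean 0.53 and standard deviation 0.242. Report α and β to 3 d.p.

α = 1.724, β = 1.529

First σ² = 0.058564. Setting α = μn, β = (1−μ)n with n = α+β,
μ(1−μ)/(n+1) = 0.058564 ⇒ n+1 = 0.2491/0.058564 = 4.2535 ⇒ n = 3.2535.
Hence α = 0.53×3.2535 = 1.724, β = 0.47×3.2535 = 1.529.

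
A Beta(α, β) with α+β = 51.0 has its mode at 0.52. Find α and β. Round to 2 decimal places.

α = 26.48, β = 24.52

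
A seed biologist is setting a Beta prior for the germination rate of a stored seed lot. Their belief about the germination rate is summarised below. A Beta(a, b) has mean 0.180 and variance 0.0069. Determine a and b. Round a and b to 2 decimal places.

a = 3.67, b = 16.72

Write ν = a+b; then a = μν and Var = μ(1−μ)/(ν+1).
ν = μ(1−μ)/Var − 1 = 0.147600/0.0069 − 1 = 20.3913.
a = 0.180·20.3913 = 3.67, b = 0.820·20.3913 = 16.72.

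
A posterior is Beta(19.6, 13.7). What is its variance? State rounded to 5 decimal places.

0.00706

Var = αβ/[(α+β)²(α+β+1)] = (19.6×13.7)/(33.3²×34.3) = 268.52/38034.927 = 0.00706.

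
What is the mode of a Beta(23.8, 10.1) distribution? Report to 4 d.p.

0.7147

With α,β > 1, mode = (α−1)/(α+β−2) = 22.8/31.9 = 0.7147.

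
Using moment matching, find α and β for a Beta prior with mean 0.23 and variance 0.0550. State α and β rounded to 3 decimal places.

Write ν = α+β; then α = μν and Var = μ(1−μ)/(ν+1).
ν = μ(1−μ)/Var − 1 = 0.1771/0.0550 − 1 = 2.2200.
α = 0.23·2.2200 = 0.511, β = 0.77·2.2200 = 1.709.

α = 0.511, β = 1.709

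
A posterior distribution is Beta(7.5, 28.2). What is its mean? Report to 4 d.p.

0.2101

E[X] = α/(α+β) = 7.5/35.7 = 0.2101.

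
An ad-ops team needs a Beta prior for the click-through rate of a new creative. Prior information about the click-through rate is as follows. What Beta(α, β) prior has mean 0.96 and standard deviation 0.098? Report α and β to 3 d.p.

α = 2.878, β = 0.120

σ² = 0.098² = 0.009604.
With s = α+β, Var = μ(1−μ)/(s+1), so s+1 = (0.96×0.04)/0.009604 = 3.9983 and s = 2.9983.
α = μs = 2.878, β = (1−μ)s = 0.120.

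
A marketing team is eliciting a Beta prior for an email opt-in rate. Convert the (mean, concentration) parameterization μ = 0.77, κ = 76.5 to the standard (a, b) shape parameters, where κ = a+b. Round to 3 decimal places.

a = μκ = 0.77×76.5 = 58.905 and b = (1−μ)κ = 0.23×76.5 = 17.595.

a = 58.905, b = 17.595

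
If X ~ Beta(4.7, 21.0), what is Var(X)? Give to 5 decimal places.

0.00560

α+β = 25.7 and αβ = 98.70, so Var = αβ/[(α+β)²(α+β+1)] = 98.70/17635.083 = 0.00560.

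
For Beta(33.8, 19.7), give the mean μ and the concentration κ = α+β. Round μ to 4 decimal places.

μ = 0.6318, κ = 53.5

κ = α+β = 33.8+19.7 = 53.5; μ = α/κ = 33.8/53.5 = 0.6318.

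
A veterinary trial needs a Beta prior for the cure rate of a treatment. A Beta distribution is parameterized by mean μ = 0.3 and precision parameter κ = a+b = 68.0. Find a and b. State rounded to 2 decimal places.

Split κ in proportion μ : (1−μ): a = 0.3·68.0 = 20.40, b = 68.0 − 20.40 = 47.60.

a = 20.40, b = 47.60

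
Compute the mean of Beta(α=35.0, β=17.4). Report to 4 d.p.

0.6679

E[X] = α/(α+β) = 35.0/52.4 = 0.6679.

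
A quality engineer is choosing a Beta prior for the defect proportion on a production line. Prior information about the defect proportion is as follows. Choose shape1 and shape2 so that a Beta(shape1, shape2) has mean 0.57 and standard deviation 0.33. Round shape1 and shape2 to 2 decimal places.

shape1 = 0.71, shape2 = 0.54

First σ² = 0.1089. Setting shape1 = μn, shape2 = (1−μ)n with n = shape1+shape2,
μ(1−μ)/(n+1) = 0.1089 ⇒ n+1 = 0.2451/0.1089 = 2.2507 ⇒ n = 1.2507.
Hence shape1 = 0.57×1.2507 = 0.71, shape2 = 0.43×1.2507 = 0.54.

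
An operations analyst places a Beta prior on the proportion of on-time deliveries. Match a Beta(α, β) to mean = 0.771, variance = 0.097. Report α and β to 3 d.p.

α = 0.632, β = 0.188

By moment matching, α+β = μ(1−μ)/σ² − 1 = (0.771·0.229)/0.097 − 1 = 1.8202 − 1 = 0.8202.
Since α/(α+β) = μ, α = 0.771·0.8202 = 0.632 and β = 0.229·0.8202 = 0.188.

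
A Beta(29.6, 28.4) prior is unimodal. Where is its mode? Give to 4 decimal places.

With α,β > 1, mode = (α−1)/(α+β−2) = 28.6/56.0 = 0.5107.

0.5107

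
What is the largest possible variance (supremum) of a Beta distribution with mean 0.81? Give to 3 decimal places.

0.154

Var = μ(1−μ)/(α+β+1), which approaches μ(1−μ) as α+β → 0.
So the supremum is μ(1−μ) = 0.81×0.19 = 0.154.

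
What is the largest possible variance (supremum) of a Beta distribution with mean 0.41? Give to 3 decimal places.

Var = μ(1−μ)/(α+β+1), which approaches μ(1−μ) as α+β → 0.
So the supremum is μ(1−μ) = 0.41×0.59 = 0.242.

0.242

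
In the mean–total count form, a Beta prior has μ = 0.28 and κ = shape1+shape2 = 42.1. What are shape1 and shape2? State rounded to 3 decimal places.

shape1 = 11.788, shape2 = 30.312

Split κ in proportion μ : (1−μ): shape1 = 0.28·42.1 = 11.788, shape2 = 42.1 − 11.788 = 30.312.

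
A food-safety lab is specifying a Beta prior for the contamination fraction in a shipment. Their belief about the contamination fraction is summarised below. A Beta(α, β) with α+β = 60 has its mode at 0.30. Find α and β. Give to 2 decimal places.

α = 18.40, β = 41.60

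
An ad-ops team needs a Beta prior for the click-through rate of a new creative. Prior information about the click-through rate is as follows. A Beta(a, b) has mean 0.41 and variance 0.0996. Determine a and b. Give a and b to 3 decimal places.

Write ν = a+b; then a = μν and Var = μ(1−μ)/(ν+1).
ν = μ(1−μ)/Var − 1 = 0.2419/0.0996 − 1 = 1.4287.
a = 0.41·1.4287 = 0.586, b = 0.59·1.4287 = 0.843.

a = 0.586, b = 0.843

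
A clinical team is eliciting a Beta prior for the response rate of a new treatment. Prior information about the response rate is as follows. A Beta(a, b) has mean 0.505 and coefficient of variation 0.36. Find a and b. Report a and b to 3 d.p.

Var = (CV·μ)² = (0.36×0.505)² = 0.033051.
a+b = μ(1−μ)/Var − 1 = 0.249975/0.033051 − 1 = 6.5633.
Thus a = 0.505·6.5633 = 3.314 and b = 0.495·6.5633 = 3.249.

a = 3.314, b = 3.249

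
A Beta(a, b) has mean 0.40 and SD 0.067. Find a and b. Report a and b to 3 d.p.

σ² = 0.067² = 0.004489.
With s = a+b, Var = μ(1−μ)/(s+1), so s+1 = (0.40×0.60)/0.004489 = 53.4640 and s = 52.4640.
a = μs = 20.986, b = (1−μ)s = 31.478.

a = 20.986, b = 31.478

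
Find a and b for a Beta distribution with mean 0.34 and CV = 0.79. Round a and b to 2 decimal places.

a = 0.72, b = 1.39

Var = (CV·μ)² = (0.79×0.34)² = 0.072146.
a+b = μ(1−μ)/Var − 1 = 0.2244/0.072146 − 1 = 2.1104.
Thus a = 0.34·2.1104 = 0.72 and b = 0.66·2.1104 = 1.39.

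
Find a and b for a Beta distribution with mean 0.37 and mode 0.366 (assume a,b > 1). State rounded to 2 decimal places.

a = 24.79, b = 42.21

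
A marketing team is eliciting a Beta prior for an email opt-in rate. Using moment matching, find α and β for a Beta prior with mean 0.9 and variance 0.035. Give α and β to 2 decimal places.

By moment matching, α+β = μ(1−μ)/σ² − 1 = (0.9·0.1)/0.035 − 1 = 2.5714 − 1 = 1.5714.
Since α/(α+β) = μ, α = 0.9·1.5714 = 1.41 and β = 0.1·1.5714 = 0.16.

α = 1.41, β = 0.16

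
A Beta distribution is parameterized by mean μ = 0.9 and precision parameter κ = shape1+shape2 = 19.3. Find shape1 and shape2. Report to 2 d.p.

Split κ in proportion μ : (1−μ): shape1 = 0.9·19.3 = 17.37, shape2 = 19.3 − 17.37 = 1.93.

shape1 = 17.37, shape2 = 1.93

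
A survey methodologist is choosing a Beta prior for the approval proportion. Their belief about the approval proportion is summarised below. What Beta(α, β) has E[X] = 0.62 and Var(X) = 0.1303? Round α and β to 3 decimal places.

Let s = α+β. The Beta variance is μ(1−μ)/(s+1).
So s+1 = μ(1−μ)/σ² = (0.62×0.38)/0.1303 = 0.2356/0.1303 = 1.8081, giving s = 0.8081.
Then α = μs = 0.62×0.8081 = 0.501 and β = (1−μ)s = 0.38×0.8081 = 0.307.

α = 0.501, β = 0.307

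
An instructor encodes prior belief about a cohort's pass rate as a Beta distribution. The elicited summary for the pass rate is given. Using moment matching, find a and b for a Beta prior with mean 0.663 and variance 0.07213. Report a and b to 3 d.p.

a = 1.391, b = 0.707

Let s = a+b. The Beta variance is μ(1−μ)/(s+1).
So s+1 = μ(1−μ)/σ² = (0.663×0.337)/0.07213 = 0.223431/0.07213 = 3.0976, giving s = 2.0976.
Then a = μs = 0.663×2.0976 = 1.391 and b = (1−μ)s = 0.337×2.0976 = 0.707.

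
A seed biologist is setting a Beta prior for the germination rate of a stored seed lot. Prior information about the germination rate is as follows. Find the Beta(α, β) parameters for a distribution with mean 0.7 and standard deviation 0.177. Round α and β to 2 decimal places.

First σ² = 0.031329. Setting α = μn, β = (1−μ)n with n = α+β,
μ(1−μ)/(n+1) = 0.031329 ⇒ n+1 = 0.21/0.031329 = 6.7031 ⇒ n = 5.7031.
Hence α = 0.7×5.7031 = 3.99, β = 0.3×5.7031 = 1.71.

α = 3.99, β = 1.71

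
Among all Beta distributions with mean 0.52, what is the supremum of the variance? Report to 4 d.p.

0.2496

For fixed mean μ the Beta variance is μ(1−μ)/(α+β+1), increasing as α+β decreases.
Its least upper bound (not attained) is μ(1−μ) = 0.52·0.48 = 0.2496.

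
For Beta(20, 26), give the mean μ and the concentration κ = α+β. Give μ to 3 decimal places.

μ = 0.435, κ = 46

κ = α+β = 20+26 = 46; μ = α/κ = 20/46 = 0.435.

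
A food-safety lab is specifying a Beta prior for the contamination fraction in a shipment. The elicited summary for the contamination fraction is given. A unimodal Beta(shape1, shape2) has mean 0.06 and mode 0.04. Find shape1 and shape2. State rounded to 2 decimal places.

shape1 = 2.76, shape2 = 43.24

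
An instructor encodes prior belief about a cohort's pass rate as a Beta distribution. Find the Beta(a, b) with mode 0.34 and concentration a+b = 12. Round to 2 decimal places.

Since the density peak of Beta(a,b) is at (a−1)/(a+b−2),
a = 1 + 0.34(12−2) = 4.40 and b = 12 − 4.40 = 7.60.

a = 4.40, b = 7.60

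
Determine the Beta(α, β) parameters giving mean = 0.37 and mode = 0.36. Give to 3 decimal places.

Let s = α+β. Mean gives α = μs = 0.37s; mode gives (α−1)/(s−2) = 0.36.
Substituting: 0.37s − 1 = 0.36(s−2) = 0.36s − 0.72, so 0.01s = 0.28 and s = 28.0000.
Then α = 0.37×28.0000 = 10.360 and β = s−α = 17.640.

α = 10.360, β = 17.640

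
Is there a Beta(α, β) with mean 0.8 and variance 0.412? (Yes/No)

No

For any Beta, Var(X) < E[X]·(1−E[X]).
Here μ(1−μ) = 0.8×0.2 = 0.16, and 0.412 ≥ 0.16.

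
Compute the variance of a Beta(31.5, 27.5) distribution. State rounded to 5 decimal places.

0.00415

α+β = 59.0 and αβ = 866.25, so Var = αβ/[(α+β)²(α+β+1)] = 866.25/208860.000 = 0.00415.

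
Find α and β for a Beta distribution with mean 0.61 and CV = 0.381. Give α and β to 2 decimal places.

Var = (CV·μ)² = (0.381×0.61)² = 0.054014.
α+β = μ(1−μ)/Var − 1 = 0.2379/0.054014 − 1 = 3.4044.
Thus α = 0.61·3.4044 = 2.08 and β = 0.39·3.4044 = 1.33.

α = 2.08, β = 1.33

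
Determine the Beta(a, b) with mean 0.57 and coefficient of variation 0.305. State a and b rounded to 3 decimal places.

a = 4.052, b = 3.057

σ = CV·μ = 0.305×0.57 = 0.17385, so σ² = 0.030224.
s+1 = μ(1−μ)/σ² = 0.2451/0.030224 = 8.1095, so s = a+b = 7.1095.
a = μs = 4.052, b = (1−μ)s = 3.057.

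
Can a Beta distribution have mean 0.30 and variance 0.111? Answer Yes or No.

For any Beta, Var(X) < E[X]·(1−E[X]).
Here μ(1−μ) = 0.30×0.70 = 0.2100, and 0.111 < 0.2100.

Yes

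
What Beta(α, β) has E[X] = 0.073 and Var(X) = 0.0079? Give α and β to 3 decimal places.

α = 0.552, β = 7.014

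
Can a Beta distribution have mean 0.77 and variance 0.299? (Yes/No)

The Beta variance bound is σ² < μ(1−μ).
Here μ(1−μ) = 0.77×0.23 = 0.1771, and 0.299 ≥ 0.1771.

No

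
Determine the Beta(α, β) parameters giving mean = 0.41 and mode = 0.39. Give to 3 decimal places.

α = 4.510, β = 6.490

Let s = α+β. Mean gives α = μs = 0.41s; mode gives (α−1)/(s−2) = 0.39.
Substituting: 0.41s − 1 = 0.39(s−2) = 0.39s − 0.78, so 0.02s = 0.22 and s = 11.0000.
Then α = 0.41×11.0000 = 4.510 and β = s−α = 6.490.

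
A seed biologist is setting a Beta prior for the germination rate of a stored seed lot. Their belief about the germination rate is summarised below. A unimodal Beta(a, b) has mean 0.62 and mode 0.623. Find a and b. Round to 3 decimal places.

Let s = a+b. Mean gives a = μs = 0.62s; mode gives (a−1)/(s−2) = 0.623.
Substituting: 0.62s − 1 = 0.623(s−2) = 0.623s − 1.246, so -0.003s = -0.246 and s = 82.0000.
Then a = 0.62×82.0000 = 50.840 and b = s−a = 31.160.

a = 50.840, b = 31.160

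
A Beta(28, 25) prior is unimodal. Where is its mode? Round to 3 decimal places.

With α,β > 1, mode = (α−1)/(α+β−2) = 27/51 = 0.529.

0.529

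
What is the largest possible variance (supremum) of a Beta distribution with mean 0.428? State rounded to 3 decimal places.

For fixed mean μ the Beta variance is μ(1−μ)/(α+β+1), increasing as α+β decreases.
Its least upper bound (not attained) is μ(1−μ) = 0.428·0.572 = 0.245.

0.245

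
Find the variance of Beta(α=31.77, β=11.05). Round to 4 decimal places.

0.0044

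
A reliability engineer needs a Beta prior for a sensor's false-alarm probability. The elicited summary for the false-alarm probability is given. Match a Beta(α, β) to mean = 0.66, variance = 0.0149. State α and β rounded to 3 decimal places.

By moment matching, α+β = μ(1−μ)/σ² − 1 = (0.66·0.34)/0.0149 − 1 = 15.0604 − 1 = 14.0604.
Since α/(α+β) = μ, α = 0.66·14.0604 = 9.280 and β = 0.34·14.0604 = 4.781.

α = 9.280, β = 4.781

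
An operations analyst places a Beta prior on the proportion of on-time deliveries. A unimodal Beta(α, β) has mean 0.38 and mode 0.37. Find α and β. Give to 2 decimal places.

With s = α+β: μ = α/s and mode = (α−1)/(s−2). Eliminating α = μs,
μs − 1 = m(s−2) ⇒ s(μ−m) = 1−2m ⇒ s = 0.26/0.01 = 26.0000.
So α = μs = 9.88, β = (1−μ)s = 16.12.

α = 9.88, β = 16.12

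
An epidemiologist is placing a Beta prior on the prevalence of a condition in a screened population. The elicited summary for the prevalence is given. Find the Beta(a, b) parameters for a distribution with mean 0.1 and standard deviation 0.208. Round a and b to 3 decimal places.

First σ² = 0.043264. Setting a = μn, b = (1−μ)n with n = a+b,
μ(1−μ)/(n+1) = 0.043264 ⇒ n+1 = 0.09/0.043264 = 2.0803 ⇒ n = 1.0803.
Hence a = 0.1×1.0803 = 0.108, b = 0.9×1.0803 = 0.972.

a = 0.108, b = 0.972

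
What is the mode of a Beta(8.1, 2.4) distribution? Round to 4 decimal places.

The density x^(α−1)(1−x)^(β−1) is maximised at (α−1)/(α+β−2) = 7.1/8.5 = 0.8353.

0.8353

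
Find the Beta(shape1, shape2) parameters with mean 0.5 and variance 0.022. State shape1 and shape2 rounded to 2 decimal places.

shape1 = 5.18, shape2 = 5.18

Let s = shape1+shape2. The Beta variance is μ(1−μ)/(s+1).
So s+1 = μ(1−μ)/σ² = (0.5×0.5)/0.022 = 0.25/0.022 = 11.3636, giving s = 10.3636.
Then shape1 = μs = 0.5×10.3636 = 5.18 and shape2 = (1−μ)s = 0.5×10.3636 = 5.18.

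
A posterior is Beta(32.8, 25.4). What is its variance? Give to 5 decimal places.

0.00415

μ = 32.8/58.2 = 0.563574; Var = μ(1−μ)/(α+β+1) = 0.2459584/59.2 = 0.00415.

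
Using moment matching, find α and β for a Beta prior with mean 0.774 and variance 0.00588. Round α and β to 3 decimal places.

α = 22.252, β = 6.497

By moment matching, α+β = μ(1−μ)/σ² − 1 = (0.774·0.226)/0.00588 − 1 = 29.7490 − 1 = 28.7490.
Since α/(α+β) = μ, α = 0.774·28.7490 = 22.252 and β = 0.226·28.7490 = 6.497.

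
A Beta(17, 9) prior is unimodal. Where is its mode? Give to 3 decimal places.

0.667

With α,β > 1, mode = (α−1)/(α+β−2) = 16/24 = 0.667.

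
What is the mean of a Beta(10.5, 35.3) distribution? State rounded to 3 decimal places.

E[X] = α/(α+β) = 10.5/45.8 = 0.229.

0.229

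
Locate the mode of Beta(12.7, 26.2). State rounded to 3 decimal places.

With α,β > 1, mode = (α−1)/(α+β−2) = 11.7/36.9 = 0.317.

0.317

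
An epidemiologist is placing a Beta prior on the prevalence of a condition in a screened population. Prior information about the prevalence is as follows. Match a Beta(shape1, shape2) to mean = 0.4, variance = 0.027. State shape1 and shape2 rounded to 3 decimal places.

By moment matching, shape1+shape2 = μ(1−μ)/σ² − 1 = (0.4·0.6)/0.027 − 1 = 8.8889 − 1 = 7.8889.
Since shape1/(shape1+shape2) = μ, shape1 = 0.4·7.8889 = 3.156 and shape2 = 0.6·7.8889 = 4.733.

shape1 = 3.156, shape2 = 4.733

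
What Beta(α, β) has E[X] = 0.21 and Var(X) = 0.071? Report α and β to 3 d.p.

Write ν = α+β; then α = μν and Var = μ(1−μ)/(ν+1).
ν = μ(1−μ)/Var − 1 = 0.1659/0.071 − 1 = 1.3366.
α = 0.21·1.3366 = 0.281, β = 0.79·1.3366 = 1.056.

α = 0.281, β = 1.056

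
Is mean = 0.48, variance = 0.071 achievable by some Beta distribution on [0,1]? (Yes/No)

Yes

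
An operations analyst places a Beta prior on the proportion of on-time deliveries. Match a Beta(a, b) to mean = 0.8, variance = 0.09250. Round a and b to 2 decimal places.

a = 0.58, b = 0.15

By moment matching, a+b = μ(1−μ)/σ² − 1 = (0.8·0.2)/0.09250 − 1 = 1.7297 − 1 = 0.7297.
Since a/(a+b) = μ, a = 0.8·0.7297 = 0.58 and b = 0.2·0.7297 = 0.15.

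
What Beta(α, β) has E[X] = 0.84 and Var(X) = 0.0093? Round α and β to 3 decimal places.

Let s = α+β. The Beta variance is μ(1−μ)/(s+1).
So s+1 = μ(1−μ)/σ² = (0.84×0.16)/0.0093 = 0.1344/0.0093 = 14.4516, giving s = 13.4516.
Then α = μs = 0.84×13.4516 = 11.299 and β = (1−μ)s = 0.16×13.4516 = 2.152.

α = 11.299, β = 2.152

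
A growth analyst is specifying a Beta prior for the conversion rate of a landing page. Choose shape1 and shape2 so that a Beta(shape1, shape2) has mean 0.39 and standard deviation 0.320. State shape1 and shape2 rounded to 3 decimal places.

shape1 = 0.516, shape2 = 0.807

Variance = 0.320² = 0.102400. The moment-matching identity shape1+shape2 = μ(1−μ)/Var − 1 gives
shape1+shape2 = 0.2379/0.102400 − 1 = 1.3232, so shape1 = μ·1.3232 = 0.516 and shape2 = (1−μ)·1.3232 = 0.807.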